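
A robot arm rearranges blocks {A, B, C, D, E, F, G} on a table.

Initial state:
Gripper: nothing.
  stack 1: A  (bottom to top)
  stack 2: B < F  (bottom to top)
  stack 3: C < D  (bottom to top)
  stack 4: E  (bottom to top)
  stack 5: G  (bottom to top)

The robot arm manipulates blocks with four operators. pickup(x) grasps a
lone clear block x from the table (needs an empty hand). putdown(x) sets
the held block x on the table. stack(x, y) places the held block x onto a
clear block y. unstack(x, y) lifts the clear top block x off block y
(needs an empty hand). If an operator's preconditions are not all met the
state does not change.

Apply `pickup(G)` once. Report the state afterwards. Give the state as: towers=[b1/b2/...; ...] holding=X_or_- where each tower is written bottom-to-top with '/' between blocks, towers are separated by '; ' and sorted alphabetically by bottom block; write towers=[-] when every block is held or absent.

before: towers=[A; B/F; C/D; E; G] holding=-
pre[pickup(G)]: clear(G) ✓, ontable(G) ✓, handempty ✓
all met → apply pickup(G)
after:  towers=[A; B/F; C/D; E] holding=G

towers=[A; B/F; C/D; E] holding=G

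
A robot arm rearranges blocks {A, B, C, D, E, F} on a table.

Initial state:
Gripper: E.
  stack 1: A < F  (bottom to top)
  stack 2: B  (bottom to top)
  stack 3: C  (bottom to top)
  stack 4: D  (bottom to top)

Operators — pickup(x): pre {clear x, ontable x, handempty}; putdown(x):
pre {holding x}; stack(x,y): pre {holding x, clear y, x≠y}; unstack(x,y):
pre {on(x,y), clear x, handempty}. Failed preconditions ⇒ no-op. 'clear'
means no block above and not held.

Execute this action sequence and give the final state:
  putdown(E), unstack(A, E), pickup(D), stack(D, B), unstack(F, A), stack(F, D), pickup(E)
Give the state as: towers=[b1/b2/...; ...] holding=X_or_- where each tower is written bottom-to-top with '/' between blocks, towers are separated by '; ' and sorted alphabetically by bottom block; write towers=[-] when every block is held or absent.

towers=[A; B/D/F; C] holding=E

step 1 (putdown(E)): towers=[A/F; B; C; D; E] holding=-
step 2 (unstack(A, E)) [no-op]: towers=[A/F; B; C; D; E] holding=-
step 3 (pickup(D)): towers=[A/F; B; C; E] holding=D
step 4 (stack(D, B)): towers=[A/F; B/D; C; E] holding=-
step 5 (unstack(F, A)): towers=[A; B/D; C; E] holding=F
step 6 (stack(F, D)): towers=[A; B/D/F; C; E] holding=-
step 7 (pickup(E)): towers=[A; B/D/F; C] holding=E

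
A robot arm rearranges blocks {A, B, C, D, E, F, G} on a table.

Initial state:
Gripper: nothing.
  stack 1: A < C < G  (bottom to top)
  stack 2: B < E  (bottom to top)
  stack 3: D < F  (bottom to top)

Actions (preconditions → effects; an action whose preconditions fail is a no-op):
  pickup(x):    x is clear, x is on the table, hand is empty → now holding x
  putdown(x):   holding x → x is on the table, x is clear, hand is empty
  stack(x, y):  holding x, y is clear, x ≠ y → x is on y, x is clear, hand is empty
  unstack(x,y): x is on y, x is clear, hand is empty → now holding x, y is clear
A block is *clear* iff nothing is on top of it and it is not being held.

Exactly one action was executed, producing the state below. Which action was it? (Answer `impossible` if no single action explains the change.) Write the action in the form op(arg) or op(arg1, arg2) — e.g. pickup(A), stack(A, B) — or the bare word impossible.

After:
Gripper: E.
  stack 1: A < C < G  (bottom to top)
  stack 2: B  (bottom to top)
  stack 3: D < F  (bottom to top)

unstack(E, B)

target: towers=[A/C/G; B; D/F] holding=E
     unstack(F, D) → towers=[A/C/G; B/E; D] holding=F
     unstack(G, C) → towers=[A/C; B/E; D/F] holding=G
     unstack(E, B) → towers=[A/C/G; B; D/F] holding=E  ← match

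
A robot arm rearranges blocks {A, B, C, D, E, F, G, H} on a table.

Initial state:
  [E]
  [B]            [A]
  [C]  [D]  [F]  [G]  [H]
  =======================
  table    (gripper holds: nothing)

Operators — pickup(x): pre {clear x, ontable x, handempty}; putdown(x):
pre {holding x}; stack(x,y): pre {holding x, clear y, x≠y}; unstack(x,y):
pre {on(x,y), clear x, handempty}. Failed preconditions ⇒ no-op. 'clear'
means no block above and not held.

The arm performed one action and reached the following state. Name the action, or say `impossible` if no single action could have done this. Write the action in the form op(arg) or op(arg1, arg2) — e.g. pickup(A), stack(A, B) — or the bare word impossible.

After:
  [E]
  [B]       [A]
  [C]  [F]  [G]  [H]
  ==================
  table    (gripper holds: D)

target: towers=[C/B/E; F; G/A; H] holding=D
     unstack(A, G) → towers=[C/B/E; D; F; G; H] holding=A
     unstack(E, B) → towers=[C/B; D; F; G/A; H] holding=E
         pickup(H) → towers=[C/B/E; D; F; G/A] holding=H
         pickup(F) → towers=[C/B/E; D; G/A; H] holding=F
         pickup(D) → towers=[C/B/E; F; G/A; H] holding=D  ← match

pickup(D)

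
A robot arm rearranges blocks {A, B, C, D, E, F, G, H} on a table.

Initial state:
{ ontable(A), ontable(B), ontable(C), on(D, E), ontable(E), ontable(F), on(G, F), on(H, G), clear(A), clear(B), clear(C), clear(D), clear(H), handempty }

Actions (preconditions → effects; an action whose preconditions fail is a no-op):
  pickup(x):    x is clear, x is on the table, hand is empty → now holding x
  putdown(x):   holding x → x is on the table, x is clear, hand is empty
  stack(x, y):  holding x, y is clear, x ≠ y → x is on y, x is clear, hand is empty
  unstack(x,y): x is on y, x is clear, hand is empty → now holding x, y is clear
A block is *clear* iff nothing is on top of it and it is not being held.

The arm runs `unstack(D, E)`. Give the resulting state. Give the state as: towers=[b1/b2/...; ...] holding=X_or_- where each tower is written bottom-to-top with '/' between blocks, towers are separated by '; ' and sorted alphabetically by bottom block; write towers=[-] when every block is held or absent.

towers=[A; B; C; E; F/G/H] holding=D

before: towers=[A; B; C; E/D; F/G/H] holding=-
pre[unstack(D, E)]: on(D,E) yes, clear(D) yes, handempty yes
all met → apply unstack(D, E)
after:  towers=[A; B; C; E; F/G/H] holding=D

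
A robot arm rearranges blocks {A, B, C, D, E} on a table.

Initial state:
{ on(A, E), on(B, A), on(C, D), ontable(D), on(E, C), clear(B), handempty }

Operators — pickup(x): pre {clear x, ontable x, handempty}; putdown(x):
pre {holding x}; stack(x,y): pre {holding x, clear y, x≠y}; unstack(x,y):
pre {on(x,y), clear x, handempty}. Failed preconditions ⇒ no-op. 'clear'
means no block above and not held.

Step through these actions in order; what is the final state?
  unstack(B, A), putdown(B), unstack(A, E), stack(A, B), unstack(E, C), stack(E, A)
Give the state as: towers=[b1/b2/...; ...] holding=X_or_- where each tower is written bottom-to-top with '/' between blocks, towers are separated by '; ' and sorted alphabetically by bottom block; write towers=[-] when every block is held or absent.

towers=[B/A/E; D/C] holding=-

step 1 (unstack(B, A)): towers=[D/C/E/A] holding=B
step 2 (putdown(B)): towers=[B; D/C/E/A] holding=-
step 3 (unstack(A, E)): towers=[B; D/C/E] holding=A
step 4 (stack(A, B)): towers=[B/A; D/C/E] holding=-
step 5 (unstack(E, C)): towers=[B/A; D/C] holding=E
step 6 (stack(E, A)): towers=[B/A/E; D/C] holding=-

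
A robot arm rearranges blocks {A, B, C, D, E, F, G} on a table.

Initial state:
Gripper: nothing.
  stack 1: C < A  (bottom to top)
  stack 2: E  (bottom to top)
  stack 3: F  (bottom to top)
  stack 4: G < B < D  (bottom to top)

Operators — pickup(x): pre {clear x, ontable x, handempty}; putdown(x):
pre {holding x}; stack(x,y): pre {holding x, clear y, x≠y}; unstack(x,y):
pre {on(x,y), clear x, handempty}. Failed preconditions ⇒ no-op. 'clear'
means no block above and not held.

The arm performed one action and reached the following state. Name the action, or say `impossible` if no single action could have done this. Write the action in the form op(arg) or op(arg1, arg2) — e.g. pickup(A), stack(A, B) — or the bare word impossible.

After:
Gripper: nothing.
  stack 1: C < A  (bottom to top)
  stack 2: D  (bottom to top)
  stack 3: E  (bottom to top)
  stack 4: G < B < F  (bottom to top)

impossible

target: towers=[C/A; D; E; G/B/F] holding=-
         pickup(F) → towers=[C/A; E; G/B/D] holding=F
     unstack(D, B) → towers=[C/A; E; F; G/B] holding=D
     unstack(A, C) → towers=[C; E; F; G/B/D] holding=A
         pickup(E) → towers=[C/A; F; G/B/D] holding=E
none of the 4 applicable actions match → impossible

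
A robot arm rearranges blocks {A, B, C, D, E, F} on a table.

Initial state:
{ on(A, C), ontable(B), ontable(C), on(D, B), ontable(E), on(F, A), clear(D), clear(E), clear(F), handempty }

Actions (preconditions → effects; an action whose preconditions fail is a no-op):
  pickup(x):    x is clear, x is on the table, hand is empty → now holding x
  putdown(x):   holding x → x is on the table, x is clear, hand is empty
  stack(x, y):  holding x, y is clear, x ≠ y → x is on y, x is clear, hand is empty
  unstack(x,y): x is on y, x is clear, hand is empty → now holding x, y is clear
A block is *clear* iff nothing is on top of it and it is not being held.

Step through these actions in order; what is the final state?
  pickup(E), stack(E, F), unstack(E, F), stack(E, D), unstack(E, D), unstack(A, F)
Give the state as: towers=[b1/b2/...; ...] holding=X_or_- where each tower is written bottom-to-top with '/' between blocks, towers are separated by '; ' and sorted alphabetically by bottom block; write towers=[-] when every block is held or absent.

towers=[B/D; C/A/F] holding=E

step 1 (pickup(E)): towers=[B/D; C/A/F] holding=E
step 2 (stack(E, F)): towers=[B/D; C/A/F/E] holding=-
step 3 (unstack(E, F)): towers=[B/D; C/A/F] holding=E
step 4 (stack(E, D)): towers=[B/D/E; C/A/F] holding=-
step 5 (unstack(E, D)): towers=[B/D; C/A/F] holding=E
step 6 (unstack(A, F)) [no-op]: towers=[B/D; C/A/F] holding=E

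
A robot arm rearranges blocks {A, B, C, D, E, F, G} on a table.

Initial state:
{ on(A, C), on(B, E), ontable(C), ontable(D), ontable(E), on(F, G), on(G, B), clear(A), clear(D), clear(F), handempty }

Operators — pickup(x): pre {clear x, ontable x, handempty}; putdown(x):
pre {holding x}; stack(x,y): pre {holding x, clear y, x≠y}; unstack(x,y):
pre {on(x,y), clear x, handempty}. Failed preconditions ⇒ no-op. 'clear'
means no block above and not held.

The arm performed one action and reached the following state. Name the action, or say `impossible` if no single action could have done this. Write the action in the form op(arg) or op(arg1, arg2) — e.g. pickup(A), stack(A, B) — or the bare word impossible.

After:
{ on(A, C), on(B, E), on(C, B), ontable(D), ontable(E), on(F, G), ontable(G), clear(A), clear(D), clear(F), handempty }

impossible

target: towers=[D; E/B/C/A; G/F] holding=-
     unstack(F, G) → towers=[C/A; D; E/B/G] holding=F
         pickup(D) → towers=[C/A; E/B/G/F] holding=D
     unstack(A, C) → towers=[C; D; E/B/G/F] holding=A
none of the 3 applicable actions match → impossible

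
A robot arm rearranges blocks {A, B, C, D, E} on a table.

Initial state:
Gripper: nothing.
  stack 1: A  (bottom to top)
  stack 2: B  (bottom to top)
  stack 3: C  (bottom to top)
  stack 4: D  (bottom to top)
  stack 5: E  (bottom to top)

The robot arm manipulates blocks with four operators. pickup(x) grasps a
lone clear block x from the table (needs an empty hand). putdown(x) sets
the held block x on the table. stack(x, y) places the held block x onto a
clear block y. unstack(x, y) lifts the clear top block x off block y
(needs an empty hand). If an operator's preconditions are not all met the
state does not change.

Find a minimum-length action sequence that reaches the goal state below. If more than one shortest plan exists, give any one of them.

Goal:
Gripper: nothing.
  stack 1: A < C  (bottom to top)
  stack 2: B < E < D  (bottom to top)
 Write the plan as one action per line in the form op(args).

pickup(E)
stack(E, B)
pickup(D)
stack(D, E)
pickup(C)
stack(C, A)

step 1 (pickup(E)): towers=[A; B; C; D] holding=E
step 2 (stack(E, B)): towers=[A; B/E; C; D] holding=-
step 3 (pickup(D)): towers=[A; B/E; C] holding=D
step 4 (stack(D, E)): towers=[A; B/E/D; C] holding=-
step 5 (pickup(C)): towers=[A; B/E/D] holding=C
step 6 (stack(C, A)): towers=[A/C; B/E/D] holding=-
goal check: towers=[A/C; B/E/D] holding=- — reached (length 6, optimal by BFS)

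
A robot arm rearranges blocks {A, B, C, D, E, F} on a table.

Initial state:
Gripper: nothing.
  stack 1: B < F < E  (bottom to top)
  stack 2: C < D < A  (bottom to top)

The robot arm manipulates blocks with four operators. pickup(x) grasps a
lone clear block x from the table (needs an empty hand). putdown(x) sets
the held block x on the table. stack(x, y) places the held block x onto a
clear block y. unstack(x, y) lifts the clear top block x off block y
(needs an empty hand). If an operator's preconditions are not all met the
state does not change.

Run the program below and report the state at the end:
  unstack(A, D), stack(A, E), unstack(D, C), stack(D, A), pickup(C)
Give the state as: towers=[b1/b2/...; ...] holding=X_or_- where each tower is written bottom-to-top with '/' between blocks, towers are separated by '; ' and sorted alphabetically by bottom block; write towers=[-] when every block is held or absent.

step 1 (unstack(A, D)): towers=[B/F/E; C/D] holding=A
step 2 (stack(A, E)): towers=[B/F/E/A; C/D] holding=-
step 3 (unstack(D, C)): towers=[B/F/E/A; C] holding=D
step 4 (stack(D, A)): towers=[B/F/E/A/D; C] holding=-
step 5 (pickup(C)): towers=[B/F/E/A/D] holding=C

towers=[B/F/E/A/D] holding=C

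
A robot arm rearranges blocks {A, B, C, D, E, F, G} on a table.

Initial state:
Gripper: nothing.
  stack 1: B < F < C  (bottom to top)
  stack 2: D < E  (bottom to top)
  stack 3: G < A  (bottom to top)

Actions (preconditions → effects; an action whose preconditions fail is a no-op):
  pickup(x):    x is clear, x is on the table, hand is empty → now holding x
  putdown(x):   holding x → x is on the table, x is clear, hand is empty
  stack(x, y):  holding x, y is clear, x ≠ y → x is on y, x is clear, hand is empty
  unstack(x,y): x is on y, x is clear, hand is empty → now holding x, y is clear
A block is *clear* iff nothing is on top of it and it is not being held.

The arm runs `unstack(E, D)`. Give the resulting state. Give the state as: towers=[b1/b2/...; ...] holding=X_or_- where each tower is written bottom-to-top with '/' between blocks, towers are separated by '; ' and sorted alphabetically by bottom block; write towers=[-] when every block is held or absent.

before: towers=[B/F/C; D/E; G/A] holding=-
pre[unstack(E, D)]: on(E,D) ok, clear(E) ok, handempty ok
all met → apply unstack(E, D)
after:  towers=[B/F/C; D; G/A] holding=E

towers=[B/F/C; D; G/A] holding=E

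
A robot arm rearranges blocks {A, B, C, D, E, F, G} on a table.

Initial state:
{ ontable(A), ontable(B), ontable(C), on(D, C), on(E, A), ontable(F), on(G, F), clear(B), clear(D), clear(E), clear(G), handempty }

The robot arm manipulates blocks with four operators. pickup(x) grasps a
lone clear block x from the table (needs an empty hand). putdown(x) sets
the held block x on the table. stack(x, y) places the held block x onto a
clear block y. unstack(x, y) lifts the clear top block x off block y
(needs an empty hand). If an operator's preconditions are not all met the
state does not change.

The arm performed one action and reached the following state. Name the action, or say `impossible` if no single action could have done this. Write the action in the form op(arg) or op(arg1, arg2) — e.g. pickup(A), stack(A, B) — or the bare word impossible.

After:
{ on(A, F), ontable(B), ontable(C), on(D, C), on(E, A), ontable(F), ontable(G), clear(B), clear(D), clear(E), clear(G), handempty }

impossible

target: towers=[B; C/D; F/A/E; G] holding=-
         pickup(B) → towers=[A/E; C/D; F/G] holding=B
     unstack(G, F) → towers=[A/E; B; C/D; F] holding=G
     unstack(D, C) → towers=[A/E; B; C; F/G] holding=D
     unstack(E, A) → towers=[A; B; C/D; F/G] holding=E
none of the 4 applicable actions match → impossible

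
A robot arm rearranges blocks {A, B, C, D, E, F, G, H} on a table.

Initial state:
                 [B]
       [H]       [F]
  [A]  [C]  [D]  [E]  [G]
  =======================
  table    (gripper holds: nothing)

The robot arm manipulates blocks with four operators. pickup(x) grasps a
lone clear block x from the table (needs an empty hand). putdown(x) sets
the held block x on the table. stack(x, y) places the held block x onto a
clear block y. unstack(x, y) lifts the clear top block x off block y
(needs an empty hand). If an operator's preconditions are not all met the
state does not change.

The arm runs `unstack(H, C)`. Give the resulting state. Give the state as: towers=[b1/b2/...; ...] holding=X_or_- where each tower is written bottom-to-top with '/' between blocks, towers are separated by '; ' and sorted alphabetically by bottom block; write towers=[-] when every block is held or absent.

before: towers=[A; C/H; D; E/F/B; G] holding=-
pre[unstack(H, C)]: on(H,C) ok, clear(H) ok, handempty ok
all met → apply unstack(H, C)
after:  towers=[A; C; D; E/F/B; G] holding=H

towers=[A; C; D; E/F/B; G] holding=H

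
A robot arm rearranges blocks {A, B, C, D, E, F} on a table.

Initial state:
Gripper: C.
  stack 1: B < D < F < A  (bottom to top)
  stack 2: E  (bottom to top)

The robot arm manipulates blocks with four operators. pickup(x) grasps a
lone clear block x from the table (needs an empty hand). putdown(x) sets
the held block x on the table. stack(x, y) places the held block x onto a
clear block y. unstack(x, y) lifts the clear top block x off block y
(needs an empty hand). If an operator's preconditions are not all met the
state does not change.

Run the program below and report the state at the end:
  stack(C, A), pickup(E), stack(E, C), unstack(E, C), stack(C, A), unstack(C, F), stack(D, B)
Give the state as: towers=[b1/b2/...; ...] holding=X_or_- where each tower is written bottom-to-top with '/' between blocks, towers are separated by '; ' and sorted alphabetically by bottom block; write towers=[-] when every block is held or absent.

towers=[B/D/F/A/C] holding=E

step 1 (stack(C, A)): towers=[B/D/F/A/C; E] holding=-
step 2 (pickup(E)): towers=[B/D/F/A/C] holding=E
step 3 (stack(E, C)): towers=[B/D/F/A/C/E] holding=-
step 4 (unstack(E, C)): towers=[B/D/F/A/C] holding=E
step 5 (stack(C, A)) [no-op]: towers=[B/D/F/A/C] holding=E
step 6 (unstack(C, F)) [no-op]: towers=[B/D/F/A/C] holding=E
step 7 (stack(D, B)) [no-op]: towers=[B/D/F/A/C] holding=E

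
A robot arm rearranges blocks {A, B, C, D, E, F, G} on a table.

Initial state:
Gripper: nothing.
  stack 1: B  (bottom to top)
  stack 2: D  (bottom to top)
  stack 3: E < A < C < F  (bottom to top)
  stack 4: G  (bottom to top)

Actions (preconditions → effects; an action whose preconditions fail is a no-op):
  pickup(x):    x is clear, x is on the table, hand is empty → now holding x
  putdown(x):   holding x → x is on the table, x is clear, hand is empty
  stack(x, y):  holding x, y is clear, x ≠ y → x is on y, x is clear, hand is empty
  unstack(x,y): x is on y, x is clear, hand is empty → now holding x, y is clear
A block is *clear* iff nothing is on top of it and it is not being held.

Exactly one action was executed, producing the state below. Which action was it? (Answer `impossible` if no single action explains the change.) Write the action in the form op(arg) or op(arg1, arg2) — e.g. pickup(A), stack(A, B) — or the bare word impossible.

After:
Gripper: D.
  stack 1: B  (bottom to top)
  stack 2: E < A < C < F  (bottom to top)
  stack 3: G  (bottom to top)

target: towers=[B; E/A/C/F; G] holding=D
         pickup(B) → towers=[D; E/A/C/F; G] holding=B
     unstack(F, C) → towers=[B; D; E/A/C; G] holding=F
         pickup(G) → towers=[B; D; E/A/C/F] holding=G
         pickup(D) → towers=[B; E/A/C/F; G] holding=D  ← match

pickup(D)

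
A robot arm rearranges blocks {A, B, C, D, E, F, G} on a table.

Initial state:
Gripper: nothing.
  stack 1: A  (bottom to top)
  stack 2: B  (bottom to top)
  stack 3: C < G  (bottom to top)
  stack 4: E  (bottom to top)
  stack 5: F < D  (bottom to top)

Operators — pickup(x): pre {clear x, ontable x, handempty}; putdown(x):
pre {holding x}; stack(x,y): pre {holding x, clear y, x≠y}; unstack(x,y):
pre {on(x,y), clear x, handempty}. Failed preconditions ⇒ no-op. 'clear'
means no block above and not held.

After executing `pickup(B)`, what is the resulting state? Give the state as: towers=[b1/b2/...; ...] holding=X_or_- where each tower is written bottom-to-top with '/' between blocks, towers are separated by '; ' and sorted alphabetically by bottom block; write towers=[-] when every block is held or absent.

before: towers=[A; B; C/G; E; F/D] holding=-
pre[pickup(B)]: clear(B) ✓, ontable(B) ✓, handempty ✓
all met → apply pickup(B)
after:  towers=[A; C/G; E; F/D] holding=B

towers=[A; C/G; E; F/D] holding=B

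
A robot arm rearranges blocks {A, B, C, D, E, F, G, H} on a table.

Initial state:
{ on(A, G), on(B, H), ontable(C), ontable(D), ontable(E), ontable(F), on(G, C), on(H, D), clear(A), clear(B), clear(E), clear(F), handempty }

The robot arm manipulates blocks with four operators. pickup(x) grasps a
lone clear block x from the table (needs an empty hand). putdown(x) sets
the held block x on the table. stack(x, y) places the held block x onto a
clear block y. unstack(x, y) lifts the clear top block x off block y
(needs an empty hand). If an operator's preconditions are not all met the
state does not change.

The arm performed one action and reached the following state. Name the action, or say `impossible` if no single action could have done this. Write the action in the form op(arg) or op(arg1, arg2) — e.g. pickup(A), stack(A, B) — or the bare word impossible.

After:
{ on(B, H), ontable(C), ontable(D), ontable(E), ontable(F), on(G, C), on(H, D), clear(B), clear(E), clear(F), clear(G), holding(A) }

unstack(A, G)

target: towers=[C/G; D/H/B; E; F] holding=A
     unstack(A, G) → towers=[C/G; D/H/B; E; F] holding=A  ← match
         pickup(E) → towers=[C/G/A; D/H/B; F] holding=E
     unstack(B, H) → towers=[C/G/A; D/H; E; F] holding=B
         pickup(F) → towers=[C/G/A; D/H/B; E] holding=F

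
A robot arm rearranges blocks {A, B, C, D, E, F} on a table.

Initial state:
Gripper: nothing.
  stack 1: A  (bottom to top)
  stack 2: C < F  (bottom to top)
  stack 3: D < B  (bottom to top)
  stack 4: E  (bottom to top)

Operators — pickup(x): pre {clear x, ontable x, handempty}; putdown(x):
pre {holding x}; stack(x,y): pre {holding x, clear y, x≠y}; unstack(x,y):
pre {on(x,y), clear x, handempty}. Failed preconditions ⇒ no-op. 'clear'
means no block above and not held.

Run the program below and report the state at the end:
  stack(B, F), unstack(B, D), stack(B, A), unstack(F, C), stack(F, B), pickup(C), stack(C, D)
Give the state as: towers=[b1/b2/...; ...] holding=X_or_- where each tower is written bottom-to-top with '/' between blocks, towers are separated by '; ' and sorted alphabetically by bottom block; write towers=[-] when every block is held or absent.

step 1 (stack(B, F)) [no-op]: towers=[A; C/F; D/B; E] holding=-
step 2 (unstack(B, D)): towers=[A; C/F; D; E] holding=B
step 3 (stack(B, A)): towers=[A/B; C/F; D; E] holding=-
step 4 (unstack(F, C)): towers=[A/B; C; D; E] holding=F
step 5 (stack(F, B)): towers=[A/B/F; C; D; E] holding=-
step 6 (pickup(C)): towers=[A/B/F; D; E] holding=C
step 7 (stack(C, D)): towers=[A/B/F; D/C; E] holding=-

towers=[A/B/F; D/C; E] holding=-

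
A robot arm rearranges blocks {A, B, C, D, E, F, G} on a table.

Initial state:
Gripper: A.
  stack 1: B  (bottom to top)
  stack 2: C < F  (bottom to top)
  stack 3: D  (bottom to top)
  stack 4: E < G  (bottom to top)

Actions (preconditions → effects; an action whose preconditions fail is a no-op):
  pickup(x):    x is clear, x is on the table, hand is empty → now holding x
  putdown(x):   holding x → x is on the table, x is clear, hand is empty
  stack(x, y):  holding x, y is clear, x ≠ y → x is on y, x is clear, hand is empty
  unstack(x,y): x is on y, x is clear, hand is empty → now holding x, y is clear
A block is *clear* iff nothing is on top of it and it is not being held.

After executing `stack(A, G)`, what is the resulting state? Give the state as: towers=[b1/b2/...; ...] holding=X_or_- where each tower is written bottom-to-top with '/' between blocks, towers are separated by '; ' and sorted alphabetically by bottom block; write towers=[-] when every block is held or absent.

towers=[B; C/F; D; E/G/A] holding=-

before: towers=[B; C/F; D; E/G] holding=A
pre[stack(A, G)]: holding(A) ✓, clear(G) ✓, A≠G ✓
all met → apply stack(A, G)
after:  towers=[B; C/F; D; E/G/A] holding=-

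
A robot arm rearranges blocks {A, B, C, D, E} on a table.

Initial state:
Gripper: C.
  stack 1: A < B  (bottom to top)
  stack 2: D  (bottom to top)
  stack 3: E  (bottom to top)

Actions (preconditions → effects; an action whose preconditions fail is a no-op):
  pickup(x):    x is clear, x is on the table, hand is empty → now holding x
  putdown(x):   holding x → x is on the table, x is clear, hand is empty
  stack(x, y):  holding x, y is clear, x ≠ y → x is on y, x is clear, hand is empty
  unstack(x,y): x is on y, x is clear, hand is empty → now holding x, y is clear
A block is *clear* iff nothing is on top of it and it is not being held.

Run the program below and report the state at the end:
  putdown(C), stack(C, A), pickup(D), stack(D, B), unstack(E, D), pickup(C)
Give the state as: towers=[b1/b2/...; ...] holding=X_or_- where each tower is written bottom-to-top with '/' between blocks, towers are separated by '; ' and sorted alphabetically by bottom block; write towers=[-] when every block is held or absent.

towers=[A/B/D; E] holding=C

step 1 (putdown(C)): towers=[A/B; C; D; E] holding=-
step 2 (stack(C, A)) [no-op]: towers=[A/B; C; D; E] holding=-
step 3 (pickup(D)): towers=[A/B; C; E] holding=D
step 4 (stack(D, B)): towers=[A/B/D; C; E] holding=-
step 5 (unstack(E, D)) [no-op]: towers=[A/B/D; C; E] holding=-
step 6 (pickup(C)): towers=[A/B/D; E] holding=C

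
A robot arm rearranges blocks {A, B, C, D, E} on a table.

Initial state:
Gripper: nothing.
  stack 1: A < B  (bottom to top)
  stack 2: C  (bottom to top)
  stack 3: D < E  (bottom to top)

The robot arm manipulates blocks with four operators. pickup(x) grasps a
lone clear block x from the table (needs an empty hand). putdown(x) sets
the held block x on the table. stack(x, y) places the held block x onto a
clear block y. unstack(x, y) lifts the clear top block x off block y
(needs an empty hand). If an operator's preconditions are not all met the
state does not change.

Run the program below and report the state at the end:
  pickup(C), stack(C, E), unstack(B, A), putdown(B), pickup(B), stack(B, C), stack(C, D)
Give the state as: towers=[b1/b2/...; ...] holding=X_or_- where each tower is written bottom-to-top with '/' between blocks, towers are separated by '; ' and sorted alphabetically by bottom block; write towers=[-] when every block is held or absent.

step 1 (pickup(C)): towers=[A/B; D/E] holding=C
step 2 (stack(C, E)): towers=[A/B; D/E/C] holding=-
step 3 (unstack(B, A)): towers=[A; D/E/C] holding=B
step 4 (putdown(B)): towers=[A; B; D/E/C] holding=-
step 5 (pickup(B)): towers=[A; D/E/C] holding=B
step 6 (stack(B, C)): towers=[A; D/E/C/B] holding=-
step 7 (stack(C, D)) [no-op]: towers=[A; D/E/C/B] holding=-

towers=[A; D/E/C/B] holding=-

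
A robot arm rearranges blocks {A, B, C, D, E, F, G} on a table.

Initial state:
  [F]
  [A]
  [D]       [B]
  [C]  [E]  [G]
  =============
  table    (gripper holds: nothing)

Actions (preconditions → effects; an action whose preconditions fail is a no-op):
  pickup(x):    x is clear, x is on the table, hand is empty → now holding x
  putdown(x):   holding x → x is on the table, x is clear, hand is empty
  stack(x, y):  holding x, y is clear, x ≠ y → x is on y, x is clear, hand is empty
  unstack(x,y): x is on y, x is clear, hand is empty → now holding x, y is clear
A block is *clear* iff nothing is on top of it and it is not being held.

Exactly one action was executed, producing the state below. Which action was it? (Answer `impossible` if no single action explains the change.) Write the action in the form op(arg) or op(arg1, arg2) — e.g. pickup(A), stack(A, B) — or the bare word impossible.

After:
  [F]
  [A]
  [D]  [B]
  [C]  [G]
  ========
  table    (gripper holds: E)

target: towers=[C/D/A/F; G/B] holding=E
     unstack(B, G) → towers=[C/D/A/F; E; G] holding=B
     unstack(F, A) → towers=[C/D/A; E; G/B] holding=F
         pickup(E) → towers=[C/D/A/F; G/B] holding=E  ← match

pickup(E)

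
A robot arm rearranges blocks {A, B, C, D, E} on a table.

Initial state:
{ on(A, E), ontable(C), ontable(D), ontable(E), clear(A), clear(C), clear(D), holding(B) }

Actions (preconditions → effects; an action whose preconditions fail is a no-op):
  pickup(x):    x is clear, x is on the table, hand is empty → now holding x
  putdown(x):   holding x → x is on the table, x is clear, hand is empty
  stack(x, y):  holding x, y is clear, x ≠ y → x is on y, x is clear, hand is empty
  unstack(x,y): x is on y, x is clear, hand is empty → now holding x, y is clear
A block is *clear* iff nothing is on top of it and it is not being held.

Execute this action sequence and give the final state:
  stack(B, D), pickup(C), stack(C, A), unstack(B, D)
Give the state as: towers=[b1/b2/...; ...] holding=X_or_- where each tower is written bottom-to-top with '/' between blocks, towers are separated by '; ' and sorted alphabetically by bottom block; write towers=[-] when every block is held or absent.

towers=[D; E/A/C] holding=B

step 1 (stack(B, D)): towers=[C; D/B; E/A] holding=-
step 2 (pickup(C)): towers=[D/B; E/A] holding=C
step 3 (stack(C, A)): towers=[D/B; E/A/C] holding=-
step 4 (unstack(B, D)): towers=[D; E/A/C] holding=B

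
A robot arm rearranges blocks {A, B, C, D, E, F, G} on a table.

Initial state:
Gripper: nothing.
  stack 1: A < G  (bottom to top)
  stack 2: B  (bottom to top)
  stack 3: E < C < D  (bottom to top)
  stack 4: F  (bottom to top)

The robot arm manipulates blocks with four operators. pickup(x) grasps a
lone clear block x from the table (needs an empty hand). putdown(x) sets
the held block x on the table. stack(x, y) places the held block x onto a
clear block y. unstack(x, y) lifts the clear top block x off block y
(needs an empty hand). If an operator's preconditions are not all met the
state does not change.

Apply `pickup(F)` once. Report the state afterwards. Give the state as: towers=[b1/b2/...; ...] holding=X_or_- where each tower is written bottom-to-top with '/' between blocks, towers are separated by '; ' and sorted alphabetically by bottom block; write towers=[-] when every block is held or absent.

towers=[A/G; B; E/C/D] holding=F

before: towers=[A/G; B; E/C/D; F] holding=-
pre[pickup(F)]: clear(F) ✓, ontable(F) ✓, handempty ✓
all met → apply pickup(F)
after:  towers=[A/G; B; E/C/D] holding=F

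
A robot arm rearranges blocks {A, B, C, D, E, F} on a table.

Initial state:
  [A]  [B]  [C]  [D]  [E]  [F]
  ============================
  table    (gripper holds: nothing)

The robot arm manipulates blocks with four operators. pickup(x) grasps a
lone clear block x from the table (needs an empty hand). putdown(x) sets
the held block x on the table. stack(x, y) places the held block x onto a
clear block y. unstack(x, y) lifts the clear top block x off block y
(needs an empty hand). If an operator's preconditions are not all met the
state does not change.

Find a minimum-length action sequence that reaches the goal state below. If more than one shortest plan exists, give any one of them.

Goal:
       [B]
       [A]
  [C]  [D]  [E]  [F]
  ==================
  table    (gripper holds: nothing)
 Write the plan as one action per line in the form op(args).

step 1 (pickup(A)): towers=[B; C; D; E; F] holding=A
step 2 (stack(A, D)): towers=[B; C; D/A; E; F] holding=-
step 3 (pickup(B)): towers=[C; D/A; E; F] holding=B
step 4 (stack(B, A)): towers=[C; D/A/B; E; F] holding=-
goal check: towers=[C; D/A/B; E; F] holding=- — reached (length 4, optimal by BFS)

pickup(A)
stack(A, D)
pickup(B)
stack(B, A)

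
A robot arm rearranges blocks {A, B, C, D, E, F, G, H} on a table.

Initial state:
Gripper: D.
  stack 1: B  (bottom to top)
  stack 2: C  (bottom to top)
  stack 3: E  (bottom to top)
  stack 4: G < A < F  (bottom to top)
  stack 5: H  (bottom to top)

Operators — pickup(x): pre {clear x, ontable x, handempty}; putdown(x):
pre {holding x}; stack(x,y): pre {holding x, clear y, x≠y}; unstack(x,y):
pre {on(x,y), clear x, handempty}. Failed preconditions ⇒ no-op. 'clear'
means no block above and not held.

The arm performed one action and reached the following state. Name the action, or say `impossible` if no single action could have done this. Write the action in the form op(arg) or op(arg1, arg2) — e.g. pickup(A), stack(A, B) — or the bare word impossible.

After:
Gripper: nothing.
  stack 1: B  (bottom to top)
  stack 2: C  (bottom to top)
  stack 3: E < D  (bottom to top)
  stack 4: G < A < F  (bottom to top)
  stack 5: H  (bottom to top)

target: towers=[B; C; E/D; G/A/F; H] holding=-
        putdown(D) → towers=[B; C; D; E; G/A/F; H] holding=-
       stack(D, E) → towers=[B; C; E/D; G/A/F; H] holding=-  ← match
       stack(D, H) → towers=[B; C; E; G/A/F; H/D] holding=-
       stack(D, B) → towers=[B/D; C; E; G/A/F; H] holding=-
       stack(D, F) → towers=[B; C; E; G/A/F/D; H] holding=-
       stack(D, C) → towers=[B; C/D; E; G/A/F; H] holding=-

stack(D, E)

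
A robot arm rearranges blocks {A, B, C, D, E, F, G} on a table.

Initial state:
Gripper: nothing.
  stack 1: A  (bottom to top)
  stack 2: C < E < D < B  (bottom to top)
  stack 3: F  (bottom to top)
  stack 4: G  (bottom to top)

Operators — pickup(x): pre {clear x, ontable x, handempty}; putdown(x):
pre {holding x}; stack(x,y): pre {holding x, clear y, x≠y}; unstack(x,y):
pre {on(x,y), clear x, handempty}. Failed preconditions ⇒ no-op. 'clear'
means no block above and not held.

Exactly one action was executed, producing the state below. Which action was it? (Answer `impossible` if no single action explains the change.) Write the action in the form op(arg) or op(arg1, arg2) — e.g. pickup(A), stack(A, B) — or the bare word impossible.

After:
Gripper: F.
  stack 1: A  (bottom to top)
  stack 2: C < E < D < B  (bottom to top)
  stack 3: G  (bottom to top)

pickup(F)

target: towers=[A; C/E/D/B; G] holding=F
     unstack(B, D) → towers=[A; C/E/D; F; G] holding=B
         pickup(F) → towers=[A; C/E/D/B; G] holding=F  ← match
         pickup(G) → towers=[A; C/E/D/B; F] holding=G
         pickup(A) → towers=[C/E/D/B; F; G] holding=A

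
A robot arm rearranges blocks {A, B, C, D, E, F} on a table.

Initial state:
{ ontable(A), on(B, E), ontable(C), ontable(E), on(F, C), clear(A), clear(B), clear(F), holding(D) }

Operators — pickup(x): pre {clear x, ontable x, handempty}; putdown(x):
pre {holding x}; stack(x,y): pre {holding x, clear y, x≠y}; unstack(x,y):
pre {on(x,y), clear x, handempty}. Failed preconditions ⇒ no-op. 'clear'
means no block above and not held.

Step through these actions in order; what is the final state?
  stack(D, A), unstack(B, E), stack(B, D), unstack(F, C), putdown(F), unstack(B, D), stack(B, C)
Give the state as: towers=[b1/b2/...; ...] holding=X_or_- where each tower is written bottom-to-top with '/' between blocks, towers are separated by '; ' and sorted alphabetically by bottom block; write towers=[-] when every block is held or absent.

step 1 (stack(D, A)): towers=[A/D; C/F; E/B] holding=-
step 2 (unstack(B, E)): towers=[A/D; C/F; E] holding=B
step 3 (stack(B, D)): towers=[A/D/B; C/F; E] holding=-
step 4 (unstack(F, C)): towers=[A/D/B; C; E] holding=F
step 5 (putdown(F)): towers=[A/D/B; C; E; F] holding=-
step 6 (unstack(B, D)): towers=[A/D; C; E; F] holding=B
step 7 (stack(B, C)): towers=[A/D; C/B; E; F] holding=-

towers=[A/D; C/B; E; F] holding=-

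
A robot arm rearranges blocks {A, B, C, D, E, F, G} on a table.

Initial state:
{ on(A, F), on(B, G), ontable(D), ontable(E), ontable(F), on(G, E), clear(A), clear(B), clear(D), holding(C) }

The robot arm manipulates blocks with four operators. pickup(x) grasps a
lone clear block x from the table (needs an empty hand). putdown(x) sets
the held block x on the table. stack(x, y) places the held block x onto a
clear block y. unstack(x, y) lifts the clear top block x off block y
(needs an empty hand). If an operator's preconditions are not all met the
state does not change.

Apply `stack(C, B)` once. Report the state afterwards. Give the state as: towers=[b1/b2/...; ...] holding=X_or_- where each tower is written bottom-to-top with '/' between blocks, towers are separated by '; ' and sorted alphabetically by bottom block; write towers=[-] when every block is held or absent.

before: towers=[D; E/G/B; F/A] holding=C
pre[stack(C, B)]: holding(C) ✓, clear(B) ✓, C≠B ✓
all met → apply stack(C, B)
after:  towers=[D; E/G/B/C; F/A] holding=-

towers=[D; E/G/B/C; F/A] holding=-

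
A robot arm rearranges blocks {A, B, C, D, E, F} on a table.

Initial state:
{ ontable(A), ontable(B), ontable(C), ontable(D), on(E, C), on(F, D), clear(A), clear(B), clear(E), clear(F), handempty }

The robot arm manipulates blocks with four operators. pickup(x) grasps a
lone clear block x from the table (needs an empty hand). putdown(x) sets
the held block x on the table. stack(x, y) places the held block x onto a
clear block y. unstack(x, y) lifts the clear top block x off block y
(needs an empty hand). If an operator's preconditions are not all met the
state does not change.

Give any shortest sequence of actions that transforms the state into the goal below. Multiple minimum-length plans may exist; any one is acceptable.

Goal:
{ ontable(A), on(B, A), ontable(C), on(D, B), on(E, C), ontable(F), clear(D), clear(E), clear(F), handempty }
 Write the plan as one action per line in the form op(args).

step 1 (pickup(B)): towers=[A; C/E; D/F] holding=B
step 2 (stack(B, A)): towers=[A/B; C/E; D/F] holding=-
step 3 (unstack(F, D)): towers=[A/B; C/E; D] holding=F
step 4 (putdown(F)): towers=[A/B; C/E; D; F] holding=-
step 5 (pickup(D)): towers=[A/B; C/E; F] holding=D
step 6 (stack(D, B)): towers=[A/B/D; C/E; F] holding=-
goal check: towers=[A/B/D; C/E; F] holding=- — reached (length 6, optimal by BFS)

pickup(B)
stack(B, A)
unstack(F, D)
putdown(F)
pickup(D)
stack(D, B)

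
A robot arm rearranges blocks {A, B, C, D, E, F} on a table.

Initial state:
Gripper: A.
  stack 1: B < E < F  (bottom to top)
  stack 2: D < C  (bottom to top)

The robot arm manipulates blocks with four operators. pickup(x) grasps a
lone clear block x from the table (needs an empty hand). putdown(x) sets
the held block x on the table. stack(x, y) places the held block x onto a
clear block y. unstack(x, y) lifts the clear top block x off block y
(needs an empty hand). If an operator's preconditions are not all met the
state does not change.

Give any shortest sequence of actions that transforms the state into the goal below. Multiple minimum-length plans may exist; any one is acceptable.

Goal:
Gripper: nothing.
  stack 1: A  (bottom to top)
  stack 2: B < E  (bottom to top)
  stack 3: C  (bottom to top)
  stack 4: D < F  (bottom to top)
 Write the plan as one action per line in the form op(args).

step 1 (putdown(A)): towers=[A; B/E/F; D/C] holding=-
step 2 (unstack(C, D)): towers=[A; B/E/F; D] holding=C
step 3 (putdown(C)): towers=[A; B/E/F; C; D] holding=-
step 4 (unstack(F, E)): towers=[A; B/E; C; D] holding=F
step 5 (stack(F, D)): towers=[A; B/E; C; D/F] holding=-
goal check: towers=[A; B/E; C; D/F] holding=- — reached (length 5, optimal by BFS)

putdown(A)
unstack(C, D)
putdown(C)
unstack(F, E)
stack(F, D)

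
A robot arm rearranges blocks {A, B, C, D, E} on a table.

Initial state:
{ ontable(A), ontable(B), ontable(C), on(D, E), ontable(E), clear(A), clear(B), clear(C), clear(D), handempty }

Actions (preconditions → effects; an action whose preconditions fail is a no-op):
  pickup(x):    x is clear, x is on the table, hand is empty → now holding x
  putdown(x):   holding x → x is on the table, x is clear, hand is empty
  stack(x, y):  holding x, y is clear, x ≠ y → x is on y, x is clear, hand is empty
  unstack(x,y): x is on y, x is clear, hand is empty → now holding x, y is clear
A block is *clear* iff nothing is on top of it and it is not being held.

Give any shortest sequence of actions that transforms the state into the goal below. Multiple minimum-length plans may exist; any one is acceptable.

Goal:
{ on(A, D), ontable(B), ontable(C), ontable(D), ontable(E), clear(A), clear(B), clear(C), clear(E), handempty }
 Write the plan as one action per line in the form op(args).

step 1 (unstack(D, E)): towers=[A; B; C; E] holding=D
step 2 (putdown(D)): towers=[A; B; C; D; E] holding=-
step 3 (pickup(A)): towers=[B; C; D; E] holding=A
step 4 (stack(A, D)): towers=[B; C; D/A; E] holding=-
goal check: towers=[B; C; D/A; E] holding=- — reached (length 4, optimal by BFS)

unstack(D, E)
putdown(D)
pickup(A)
stack(A, D)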